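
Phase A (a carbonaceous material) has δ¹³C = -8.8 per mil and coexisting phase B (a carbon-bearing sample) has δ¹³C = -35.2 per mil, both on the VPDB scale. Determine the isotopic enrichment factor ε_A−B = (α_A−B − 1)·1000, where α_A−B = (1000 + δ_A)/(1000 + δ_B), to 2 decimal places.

α_A−B = (1000 + -8.8) / (1000 + -35.2) = 991.2 / 964.8 = 1.027363
ε_A−B = (1.027363 − 1) × 1000 = 27.363 per mil
(The approximation ε ≈ δ_A − δ_B would give 26.4 per mil.)

27.36 per mil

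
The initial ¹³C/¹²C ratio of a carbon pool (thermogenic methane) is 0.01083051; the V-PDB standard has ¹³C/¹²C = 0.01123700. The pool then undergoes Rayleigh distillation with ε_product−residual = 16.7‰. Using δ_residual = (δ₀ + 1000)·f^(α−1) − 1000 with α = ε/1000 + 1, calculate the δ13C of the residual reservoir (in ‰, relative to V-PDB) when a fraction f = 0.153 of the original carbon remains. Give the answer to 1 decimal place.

-65.9‰

δ₀ = (0.01083051/0.01123700 − 1)×1000 = (0.963826 − 1)×1000 = -36.174‰
α − 1 = ε/1000 = 0.0167
f^(α−1) = 0.153^(0.0167) = 0.969135
δ_res = (-36.174 + 1000) × 0.969135 − 1000 = 934.077 − 1000 = -65.92‰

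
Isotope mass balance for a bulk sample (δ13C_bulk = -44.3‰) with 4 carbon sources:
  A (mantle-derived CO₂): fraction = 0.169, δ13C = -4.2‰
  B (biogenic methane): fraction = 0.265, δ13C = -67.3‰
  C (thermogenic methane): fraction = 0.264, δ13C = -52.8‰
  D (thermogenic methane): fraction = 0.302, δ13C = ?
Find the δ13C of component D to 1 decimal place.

-39.1‰

Isotope mass balance: δ_bulk = Σ fᵢ·δᵢ.
-44.3 = 0.169×(-4.2) + 0.265×(-67.3) + 0.264×(-52.8) + 0.302×δ_D
0.302·δ_D = -44.3 − (-32.483) = -11.816
δ_D = -11.816 / 0.302 = -39.13‰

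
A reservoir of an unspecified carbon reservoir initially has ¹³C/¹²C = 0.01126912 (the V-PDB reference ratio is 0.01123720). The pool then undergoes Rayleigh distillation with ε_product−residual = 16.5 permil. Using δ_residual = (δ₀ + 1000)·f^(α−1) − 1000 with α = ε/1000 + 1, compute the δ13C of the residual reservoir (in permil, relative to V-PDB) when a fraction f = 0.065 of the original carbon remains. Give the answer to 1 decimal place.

δ₀ = (0.01126912/0.01123720 − 1)×1000 = (1.002841 − 1)×1000 = 2.841 permil
α − 1 = ε/1000 = 0.0165
f^(α−1) = 0.065^(0.0165) = 0.955901
δ_res = (2.841 + 1000) × 0.955901 − 1000 = 958.617 − 1000 = -41.38 permil

-41.4 permil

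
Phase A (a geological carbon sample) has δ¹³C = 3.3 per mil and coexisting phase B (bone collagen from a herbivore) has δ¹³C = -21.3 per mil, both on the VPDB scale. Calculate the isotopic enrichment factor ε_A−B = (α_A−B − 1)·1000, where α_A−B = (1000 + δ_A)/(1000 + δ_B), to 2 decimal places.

α_A−B = (1000 + 3.3) / (1000 + -21.3) = 1003.3 / 978.7 = 1.025135
ε_A−B = (1.025135 − 1) × 1000 = 25.135 per mil
(The approximation ε ≈ δ_A − δ_B would give 24.6 per mil.)

25.14 per mil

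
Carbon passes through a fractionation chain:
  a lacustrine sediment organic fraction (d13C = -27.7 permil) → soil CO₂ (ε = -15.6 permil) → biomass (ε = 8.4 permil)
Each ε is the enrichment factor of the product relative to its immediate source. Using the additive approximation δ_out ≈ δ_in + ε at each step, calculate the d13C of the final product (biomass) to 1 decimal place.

-34.9 permil

step 1: δ ≈ -27.7 + (-15.6) = -43.3 permil
step 2: δ ≈ -43.3 + (8.4) = -34.9 permil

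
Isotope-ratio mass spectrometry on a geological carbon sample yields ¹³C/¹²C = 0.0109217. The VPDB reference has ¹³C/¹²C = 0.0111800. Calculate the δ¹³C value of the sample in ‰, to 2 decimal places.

δ¹³C = (R_sample / R_standard − 1) × 1000
R_sample / R_standard = 0.0109217 / 0.0111800 = 0.976896
δ¹³C = (0.976896 − 1) × 1000 = -23.104‰

-23.10‰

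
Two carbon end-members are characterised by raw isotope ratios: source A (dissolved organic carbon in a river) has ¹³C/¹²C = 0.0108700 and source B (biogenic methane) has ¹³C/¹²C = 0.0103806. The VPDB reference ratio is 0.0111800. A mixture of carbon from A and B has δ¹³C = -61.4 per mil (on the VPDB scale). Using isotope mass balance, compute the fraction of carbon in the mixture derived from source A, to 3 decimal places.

δ_A = (0.0108700/0.0111800 − 1)×1000 = (0.972272 − 1)×1000 = -27.728 per mil
δ_B = (0.0103806/0.0111800 − 1)×1000 = (0.928497 − 1)×1000 = -71.503 per mil
f_A = (δ_mix − δ_B)/(δ_A − δ_B) = (-61.4 − (-71.503))/(-27.728 − (-71.503))
f_A = 10.103 / 43.775 = 0.2308

0.231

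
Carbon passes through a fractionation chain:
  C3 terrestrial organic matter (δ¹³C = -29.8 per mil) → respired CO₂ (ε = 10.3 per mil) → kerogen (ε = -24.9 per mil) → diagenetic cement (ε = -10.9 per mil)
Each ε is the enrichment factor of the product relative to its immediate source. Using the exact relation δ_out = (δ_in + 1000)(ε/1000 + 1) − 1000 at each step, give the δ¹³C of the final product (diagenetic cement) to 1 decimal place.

step 1: δ = (-29.80 + 1000)·(10.3/1000 + 1) − 1000 = -19.81 per mil
step 2: δ = (-19.81 + 1000)·(-24.9/1000 + 1) − 1000 = -44.21 per mil
step 3: δ = (-44.21 + 1000)·(-10.9/1000 + 1) − 1000 = -54.63 per mil

-54.6 per mil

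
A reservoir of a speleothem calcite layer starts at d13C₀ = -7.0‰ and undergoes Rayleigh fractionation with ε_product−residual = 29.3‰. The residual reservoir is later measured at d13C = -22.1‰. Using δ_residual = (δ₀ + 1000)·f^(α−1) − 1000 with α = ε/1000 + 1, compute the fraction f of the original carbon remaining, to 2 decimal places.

0.59

α − 1 = ε/1000 = 0.0293
(δ_res + 1000)/(δ₀ + 1000) = (-22.1 + 1000)/(-7.0 + 1000) = 977.9/993.0 = 0.984794
f = 0.984794^(1/0.0293) = exp(ln(0.984794)/0.0293) = exp(-0.01532/0.0293)
f = exp(-0.5230) = 0.5928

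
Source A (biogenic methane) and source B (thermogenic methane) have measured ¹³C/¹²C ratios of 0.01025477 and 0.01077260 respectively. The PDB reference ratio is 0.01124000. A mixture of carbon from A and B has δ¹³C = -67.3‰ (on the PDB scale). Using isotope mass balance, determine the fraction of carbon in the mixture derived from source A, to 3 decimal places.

δ_A = (0.01025477/0.01124000 − 1)×1000 = (0.912346 − 1)×1000 = -87.654‰
δ_B = (0.01077260/0.01124000 − 1)×1000 = (0.958416 − 1)×1000 = -41.584‰
f_A = (δ_mix − δ_B)/(δ_A − δ_B) = (-67.3 − (-41.584))/(-87.654 − (-41.584))
f_A = -25.716 / -46.070 = 0.5582

0.558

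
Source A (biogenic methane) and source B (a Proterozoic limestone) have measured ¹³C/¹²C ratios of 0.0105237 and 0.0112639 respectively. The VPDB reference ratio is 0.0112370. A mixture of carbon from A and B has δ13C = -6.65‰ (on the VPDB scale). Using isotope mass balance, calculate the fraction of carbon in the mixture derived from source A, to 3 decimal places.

0.137

δ_A = (0.0105237/0.0112370 − 1)×1000 = (0.936522 − 1)×1000 = -63.478‰
δ_B = (0.0112639/0.0112370 − 1)×1000 = (1.002394 − 1)×1000 = 2.394‰
f_A = (δ_mix − δ_B)/(δ_A − δ_B) = (-6.65 − (2.394))/(-63.478 − (2.394))
f_A = -9.044 / -65.872 = 0.1373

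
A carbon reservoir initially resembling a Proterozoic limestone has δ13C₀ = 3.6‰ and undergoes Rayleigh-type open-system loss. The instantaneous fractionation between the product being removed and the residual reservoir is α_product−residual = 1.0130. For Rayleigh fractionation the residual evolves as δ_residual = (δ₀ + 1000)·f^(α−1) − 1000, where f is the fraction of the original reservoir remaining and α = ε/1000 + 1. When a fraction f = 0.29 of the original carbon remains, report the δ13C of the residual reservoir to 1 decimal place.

-12.4‰

Rayleigh residual: δ_res = (δ₀ + 1000)·f^(α−1) − 1000
α − 1 = 0.01300
f^(α−1) = 0.29^(0.01300) = 0.984036
δ_res = (3.6 + 1000) × 0.984036 − 1000 = 987.579 − 1000 = -12.42‰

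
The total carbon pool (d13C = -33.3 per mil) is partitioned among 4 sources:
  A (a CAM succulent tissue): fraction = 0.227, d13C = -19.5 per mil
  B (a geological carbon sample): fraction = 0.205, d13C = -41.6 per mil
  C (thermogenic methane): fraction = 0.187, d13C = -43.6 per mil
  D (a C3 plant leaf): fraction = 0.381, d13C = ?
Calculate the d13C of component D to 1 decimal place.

Isotope mass balance: δ_bulk = Σ fᵢ·δᵢ.
-33.3 = 0.227×(-19.5) + 0.205×(-41.6) + 0.187×(-43.6) + 0.381×δ_D
0.381·δ_D = -33.3 − (-21.108) = -12.192
δ_D = -12.192 / 0.381 = -32.00 per mil

-32.0 per mil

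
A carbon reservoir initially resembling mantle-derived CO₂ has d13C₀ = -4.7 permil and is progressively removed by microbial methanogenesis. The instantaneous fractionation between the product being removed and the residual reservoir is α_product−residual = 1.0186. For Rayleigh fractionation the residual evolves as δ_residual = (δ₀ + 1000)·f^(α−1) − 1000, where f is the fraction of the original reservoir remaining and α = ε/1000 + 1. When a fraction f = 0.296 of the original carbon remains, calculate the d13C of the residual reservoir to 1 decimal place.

Rayleigh residual: δ_res = (δ₀ + 1000)·f^(α−1) − 1000
α − 1 = 0.01860
f^(α−1) = 0.296^(0.01860) = 0.977611
δ_res = (-4.7 + 1000) × 0.977611 − 1000 = 973.016 − 1000 = -26.98 permil

-27.0 permil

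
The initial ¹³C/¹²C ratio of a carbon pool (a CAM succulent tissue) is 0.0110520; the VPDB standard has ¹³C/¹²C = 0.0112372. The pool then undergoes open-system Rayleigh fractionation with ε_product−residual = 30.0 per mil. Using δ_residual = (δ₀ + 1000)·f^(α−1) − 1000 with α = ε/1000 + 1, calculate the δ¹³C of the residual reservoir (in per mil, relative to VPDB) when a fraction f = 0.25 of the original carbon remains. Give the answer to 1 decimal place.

δ₀ = (0.0110520/0.0112372 − 1)×1000 = (0.983519 − 1)×1000 = -16.481 per mil
α − 1 = ε/1000 = 0.0300
f^(α−1) = 0.25^(0.0300) = 0.959264
δ_res = (-16.481 + 1000) × 0.959264 − 1000 = 943.455 − 1000 = -56.55 per mil

-56.5 per mil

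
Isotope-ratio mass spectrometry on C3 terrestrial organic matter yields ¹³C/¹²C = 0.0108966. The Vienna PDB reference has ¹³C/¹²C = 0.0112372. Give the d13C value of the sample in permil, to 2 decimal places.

-30.31 permil

d13C = (R_sample / R_standard − 1) × 1000
R_sample / R_standard = 0.0108966 / 0.0112372 = 0.969690
d13C = (0.969690 − 1) × 1000 = -30.310 permil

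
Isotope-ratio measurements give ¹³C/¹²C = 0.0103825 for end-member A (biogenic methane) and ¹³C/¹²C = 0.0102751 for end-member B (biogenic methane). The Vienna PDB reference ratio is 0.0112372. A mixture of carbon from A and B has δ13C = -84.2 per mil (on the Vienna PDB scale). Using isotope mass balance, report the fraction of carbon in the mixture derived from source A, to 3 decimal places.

δ_A = (0.0103825/0.0112372 − 1)×1000 = (0.923940 − 1)×1000 = -76.060 per mil
δ_B = (0.0102751/0.0112372 − 1)×1000 = (0.914383 − 1)×1000 = -85.617 per mil
f_A = (δ_mix − δ_B)/(δ_A − δ_B) = (-84.2 − (-85.617))/(-76.060 − (-85.617))
f_A = 1.417 / 9.558 = 0.1483

0.148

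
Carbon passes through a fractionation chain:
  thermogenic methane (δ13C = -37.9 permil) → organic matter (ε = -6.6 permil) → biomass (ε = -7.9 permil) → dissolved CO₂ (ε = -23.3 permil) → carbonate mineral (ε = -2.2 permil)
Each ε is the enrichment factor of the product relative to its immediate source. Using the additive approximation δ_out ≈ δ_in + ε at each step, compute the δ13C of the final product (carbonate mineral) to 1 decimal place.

-77.9 permil

step 1: δ ≈ -37.9 + (-6.6) = -44.5 permil
step 2: δ ≈ -44.5 + (-7.9) = -52.4 permil
step 3: δ ≈ -52.4 + (-23.3) = -75.7 permil
step 4: δ ≈ -75.7 + (-2.2) = -77.9 permil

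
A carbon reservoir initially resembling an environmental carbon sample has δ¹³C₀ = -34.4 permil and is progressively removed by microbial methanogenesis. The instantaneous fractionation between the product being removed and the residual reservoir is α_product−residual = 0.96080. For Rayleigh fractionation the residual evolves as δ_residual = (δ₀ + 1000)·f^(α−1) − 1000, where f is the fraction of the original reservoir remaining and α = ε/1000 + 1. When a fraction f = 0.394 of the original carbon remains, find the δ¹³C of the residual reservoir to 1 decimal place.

1.5 permil

Rayleigh residual: δ_res = (δ₀ + 1000)·f^(α−1) − 1000
α − 1 = -0.03920
f^(α−1) = 0.394^(-0.03920) = 1.037186
δ_res = (-34.4 + 1000) × 1.037186 − 1000 = 1001.507 − 1000 = 1.51 permil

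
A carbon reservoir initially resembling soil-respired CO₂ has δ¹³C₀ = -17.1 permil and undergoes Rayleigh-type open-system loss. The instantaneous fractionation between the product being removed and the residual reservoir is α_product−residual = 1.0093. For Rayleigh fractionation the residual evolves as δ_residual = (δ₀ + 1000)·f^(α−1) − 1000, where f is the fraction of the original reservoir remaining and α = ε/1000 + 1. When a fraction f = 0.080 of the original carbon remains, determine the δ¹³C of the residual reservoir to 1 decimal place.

Rayleigh residual: δ_res = (δ₀ + 1000)·f^(α−1) − 1000
α − 1 = 0.00930
f^(α−1) = 0.080^(0.00930) = 0.976784
δ_res = (-17.1 + 1000) × 0.976784 − 1000 = 960.081 − 1000 = -39.92 permil

-39.9 permil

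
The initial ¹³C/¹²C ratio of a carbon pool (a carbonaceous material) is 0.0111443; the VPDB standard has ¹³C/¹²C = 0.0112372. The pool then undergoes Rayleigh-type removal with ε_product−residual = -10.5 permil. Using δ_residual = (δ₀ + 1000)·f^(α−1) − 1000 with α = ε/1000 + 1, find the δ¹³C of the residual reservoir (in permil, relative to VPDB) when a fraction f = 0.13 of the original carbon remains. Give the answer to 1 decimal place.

13.2 permil

δ₀ = (0.0111443/0.0112372 − 1)×1000 = (0.991733 − 1)×1000 = -8.267 permil
α − 1 = ε/1000 = -0.0105
f^(α−1) = 0.13^(-0.0105) = 1.021653
δ_res = (-8.267 + 1000) × 1.021653 − 1000 = 1013.207 − 1000 = 13.21 permil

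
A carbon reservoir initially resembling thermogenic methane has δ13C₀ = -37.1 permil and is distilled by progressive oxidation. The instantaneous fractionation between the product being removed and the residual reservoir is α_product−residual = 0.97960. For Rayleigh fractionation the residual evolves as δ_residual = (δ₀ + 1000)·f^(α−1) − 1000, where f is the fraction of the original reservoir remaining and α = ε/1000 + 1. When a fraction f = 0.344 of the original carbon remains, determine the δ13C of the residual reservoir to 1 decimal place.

Rayleigh residual: δ_res = (δ₀ + 1000)·f^(α−1) − 1000
α − 1 = -0.02040
f^(α−1) = 0.344^(-0.02040) = 1.022008
δ_res = (-37.1 + 1000) × 1.022008 − 1000 = 984.091 − 1000 = -15.91 permil

-15.9 permil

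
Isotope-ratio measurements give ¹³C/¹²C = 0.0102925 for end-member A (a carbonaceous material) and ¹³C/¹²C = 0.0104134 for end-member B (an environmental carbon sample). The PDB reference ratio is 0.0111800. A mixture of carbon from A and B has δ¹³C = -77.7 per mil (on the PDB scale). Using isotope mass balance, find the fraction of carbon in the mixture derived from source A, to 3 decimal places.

δ_A = (0.0102925/0.0111800 − 1)×1000 = (0.920617 − 1)×1000 = -79.383 per mil
δ_B = (0.0104134/0.0111800 − 1)×1000 = (0.931431 − 1)×1000 = -68.569 per mil
f_A = (δ_mix − δ_B)/(δ_A − δ_B) = (-77.7 − (-68.569))/(-79.383 − (-68.569))
f_A = -9.131 / -10.814 = 0.8444

0.844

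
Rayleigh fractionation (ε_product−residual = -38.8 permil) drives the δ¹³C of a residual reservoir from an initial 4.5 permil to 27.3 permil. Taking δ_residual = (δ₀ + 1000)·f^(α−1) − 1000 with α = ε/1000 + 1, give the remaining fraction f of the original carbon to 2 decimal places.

α − 1 = ε/1000 = -0.0388
(δ_res + 1000)/(δ₀ + 1000) = (27.3 + 1000)/(4.5 + 1000) = 1027.3/1004.5 = 1.022698
f = 1.022698^(1/-0.0388) = exp(ln(1.022698)/-0.0388) = exp(0.02244/-0.0388)
f = exp(-0.5785) = 0.5608

0.56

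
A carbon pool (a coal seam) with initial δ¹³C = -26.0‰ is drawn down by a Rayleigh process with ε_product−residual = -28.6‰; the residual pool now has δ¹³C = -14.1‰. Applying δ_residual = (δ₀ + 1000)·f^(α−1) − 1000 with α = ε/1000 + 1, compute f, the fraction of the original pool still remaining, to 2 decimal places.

α − 1 = ε/1000 = -0.0286
(δ_res + 1000)/(δ₀ + 1000) = (-14.1 + 1000)/(-26.0 + 1000) = 985.9/974.0 = 1.012218
f = 1.012218^(1/-0.0286) = exp(ln(1.012218)/-0.0286) = exp(0.01214/-0.0286)
f = exp(-0.4246) = 0.6540

0.65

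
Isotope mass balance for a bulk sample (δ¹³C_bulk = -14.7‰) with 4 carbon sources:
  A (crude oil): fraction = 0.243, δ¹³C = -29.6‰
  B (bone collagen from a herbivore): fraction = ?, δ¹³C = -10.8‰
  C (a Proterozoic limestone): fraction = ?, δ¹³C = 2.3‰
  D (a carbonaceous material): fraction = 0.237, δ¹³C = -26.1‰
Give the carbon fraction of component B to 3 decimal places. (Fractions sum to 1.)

Let f_B and f_C be the unknown fractions; fractions sum to 1 so f_B + f_C = 0.520.
Mass balance: Σ fᵢ·δᵢ = δ_bulk ⇒ f_B·(-10.8) + f_C·(2.3) = -14.7 − (-13.378) = -1.322
Substitute f_C = 0.520 − f_B:
f_B·(-10.8 − 2.3) = -1.322 − 0.520×(2.3) = -2.518
f_B = -2.518 / -13.1 = 0.1922

0.192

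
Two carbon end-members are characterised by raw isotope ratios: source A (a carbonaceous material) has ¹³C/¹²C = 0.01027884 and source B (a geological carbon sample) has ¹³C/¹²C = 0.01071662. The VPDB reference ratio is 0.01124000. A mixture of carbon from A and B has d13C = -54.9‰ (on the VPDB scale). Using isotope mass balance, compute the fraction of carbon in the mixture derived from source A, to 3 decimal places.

δ_A = (0.01027884/0.01124000 − 1)×1000 = (0.914488 − 1)×1000 = -85.512‰
δ_B = (0.01071662/0.01124000 − 1)×1000 = (0.953436 − 1)×1000 = -46.564‰
f_A = (δ_mix − δ_B)/(δ_A − δ_B) = (-54.9 − (-46.564))/(-85.512 − (-46.564))
f_A = -8.336 / -38.948 = 0.2140

0.214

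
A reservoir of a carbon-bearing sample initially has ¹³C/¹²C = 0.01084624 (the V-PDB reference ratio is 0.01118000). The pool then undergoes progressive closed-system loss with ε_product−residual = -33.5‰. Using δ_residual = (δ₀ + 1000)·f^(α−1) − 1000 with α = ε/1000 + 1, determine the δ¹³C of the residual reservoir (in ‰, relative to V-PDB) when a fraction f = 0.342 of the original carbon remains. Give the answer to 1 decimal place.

δ₀ = (0.01084624/0.01118000 − 1)×1000 = (0.970147 − 1)×1000 = -29.853‰
α − 1 = ε/1000 = -0.0335
f^(α−1) = 0.342^(-0.0335) = 1.036597
δ_res = (-29.853 + 1000) × 1.036597 − 1000 = 1005.652 − 1000 = 5.65‰

5.7‰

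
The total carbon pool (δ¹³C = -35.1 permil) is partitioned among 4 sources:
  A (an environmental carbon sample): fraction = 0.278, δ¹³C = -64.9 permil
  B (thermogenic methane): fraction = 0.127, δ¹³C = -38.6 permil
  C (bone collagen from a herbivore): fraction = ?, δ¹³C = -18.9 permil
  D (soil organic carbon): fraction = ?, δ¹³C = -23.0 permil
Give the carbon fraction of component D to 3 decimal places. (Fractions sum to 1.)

Let f_D and f_C be the unknown fractions; fractions sum to 1 so f_D + f_C = 0.595.
Mass balance: Σ fᵢ·δᵢ = δ_bulk ⇒ f_D·(-23.0) + f_C·(-18.9) = -35.1 − (-22.944) = -12.156
Substitute f_C = 0.595 − f_D:
f_D·(-23.0 − -18.9) = -12.156 − 0.595×(-18.9) = -0.910
f_D = -0.910 / -4.1 = 0.2220

0.222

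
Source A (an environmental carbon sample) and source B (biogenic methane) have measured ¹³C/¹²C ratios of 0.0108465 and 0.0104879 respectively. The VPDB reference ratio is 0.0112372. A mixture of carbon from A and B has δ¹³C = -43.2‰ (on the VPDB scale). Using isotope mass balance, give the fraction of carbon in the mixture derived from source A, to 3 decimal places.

δ_A = (0.0108465/0.0112372 − 1)×1000 = (0.965232 − 1)×1000 = -34.768‰
δ_B = (0.0104879/0.0112372 − 1)×1000 = (0.933320 − 1)×1000 = -66.680‰
f_A = (δ_mix − δ_B)/(δ_A − δ_B) = (-43.2 − (-66.680))/(-34.768 − (-66.680))
f_A = 23.480 / 31.912 = 0.7358

0.736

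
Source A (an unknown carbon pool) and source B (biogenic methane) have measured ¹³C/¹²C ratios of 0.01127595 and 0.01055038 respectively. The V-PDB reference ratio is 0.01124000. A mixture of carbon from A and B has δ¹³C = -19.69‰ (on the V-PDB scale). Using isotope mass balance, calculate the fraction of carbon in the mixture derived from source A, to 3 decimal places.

δ_A = (0.01127595/0.01124000 − 1)×1000 = (1.003198 − 1)×1000 = 3.198‰
δ_B = (0.01055038/0.01124000 − 1)×1000 = (0.938646 − 1)×1000 = -61.354‰
f_A = (δ_mix − δ_B)/(δ_A − δ_B) = (-19.69 − (-61.354))/(3.198 − (-61.354))
f_A = 41.664 / 64.552 = 0.6454

0.645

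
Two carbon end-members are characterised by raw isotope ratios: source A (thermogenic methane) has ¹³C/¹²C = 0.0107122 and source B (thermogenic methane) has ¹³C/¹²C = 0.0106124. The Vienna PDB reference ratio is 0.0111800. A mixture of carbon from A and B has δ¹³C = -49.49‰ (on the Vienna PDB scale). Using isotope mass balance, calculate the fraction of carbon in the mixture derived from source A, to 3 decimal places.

0.143

δ_A = (0.0107122/0.0111800 − 1)×1000 = (0.958157 − 1)×1000 = -41.843‰
δ_B = (0.0106124/0.0111800 − 1)×1000 = (0.949231 − 1)×1000 = -50.769‰
f_A = (δ_mix − δ_B)/(δ_A − δ_B) = (-49.49 − (-50.769))/(-41.843 − (-50.769))
f_A = 1.279 / 8.927 = 0.1433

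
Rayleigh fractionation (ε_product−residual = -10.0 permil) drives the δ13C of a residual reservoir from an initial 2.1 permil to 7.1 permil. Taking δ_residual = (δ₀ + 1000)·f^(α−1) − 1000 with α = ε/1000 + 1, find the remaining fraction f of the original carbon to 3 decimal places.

0.608

α − 1 = ε/1000 = -0.0100
(δ_res + 1000)/(δ₀ + 1000) = (7.1 + 1000)/(2.1 + 1000) = 1007.1/1002.1 = 1.004990
f = 1.004990^(1/-0.0100) = exp(ln(1.004990)/-0.0100) = exp(0.00498/-0.0100)
f = exp(-0.4977) = 0.6079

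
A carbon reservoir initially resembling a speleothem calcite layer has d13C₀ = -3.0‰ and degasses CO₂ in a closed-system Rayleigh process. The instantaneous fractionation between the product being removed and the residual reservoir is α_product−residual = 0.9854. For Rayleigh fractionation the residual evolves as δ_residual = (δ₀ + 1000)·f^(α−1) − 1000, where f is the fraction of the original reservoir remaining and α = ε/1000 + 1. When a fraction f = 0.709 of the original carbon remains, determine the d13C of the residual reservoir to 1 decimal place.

Rayleigh residual: δ_res = (δ₀ + 1000)·f^(α−1) − 1000
α − 1 = -0.01460
f^(α−1) = 0.709^(-0.01460) = 1.005034
δ_res = (-3.0 + 1000) × 1.005034 − 1000 = 1002.018 − 1000 = 2.02‰

2.0‰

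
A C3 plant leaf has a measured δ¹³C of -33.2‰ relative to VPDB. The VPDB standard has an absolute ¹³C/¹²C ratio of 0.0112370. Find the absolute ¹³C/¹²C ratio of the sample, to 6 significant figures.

R_sample = R_standard × (δ¹³C/1000 + 1)
R_sample = 0.0112370 × (-33.2/1000 + 1) = 0.0112370 × 0.966800
R_sample = 0.0108639

0.0108639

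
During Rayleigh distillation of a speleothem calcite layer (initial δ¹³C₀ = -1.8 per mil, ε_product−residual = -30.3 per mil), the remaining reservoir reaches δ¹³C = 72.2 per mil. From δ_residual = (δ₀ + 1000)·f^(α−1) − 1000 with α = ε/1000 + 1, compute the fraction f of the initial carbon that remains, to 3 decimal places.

α − 1 = ε/1000 = -0.0303
(δ_res + 1000)/(δ₀ + 1000) = (72.2 + 1000)/(-1.8 + 1000) = 1072.2/998.2 = 1.074133
f = 1.074133^(1/-0.0303) = exp(ln(1.074133)/-0.0303) = exp(0.07151/-0.0303)
f = exp(-2.3602) = 0.0944

0.094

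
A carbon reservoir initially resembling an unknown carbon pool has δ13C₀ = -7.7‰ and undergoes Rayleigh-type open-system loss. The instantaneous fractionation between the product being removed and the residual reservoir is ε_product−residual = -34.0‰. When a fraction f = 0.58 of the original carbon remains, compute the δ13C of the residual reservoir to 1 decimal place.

10.8‰

Rayleigh residual: δ_res = (δ₀ + 1000)·f^(α−1) − 1000
α = ε/1000 + 1 = 0.96600, so α − 1 = -0.03400
f^(α−1) = 0.58^(-0.03400) = 1.018693
δ_res = (-7.7 + 1000) × 1.018693 − 1000 = 1010.849 − 1000 = 10.85‰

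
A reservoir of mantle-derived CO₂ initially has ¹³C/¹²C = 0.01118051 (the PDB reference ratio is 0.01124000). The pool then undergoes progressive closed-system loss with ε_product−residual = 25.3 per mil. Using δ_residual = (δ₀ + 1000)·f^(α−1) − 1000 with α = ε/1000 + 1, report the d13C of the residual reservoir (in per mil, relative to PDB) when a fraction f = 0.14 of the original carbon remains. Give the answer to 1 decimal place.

δ₀ = (0.01118051/0.01124000 − 1)×1000 = (0.994707 − 1)×1000 = -5.293 per mil
α − 1 = ε/1000 = 0.0253
f^(α−1) = 0.14^(0.0253) = 0.951474
δ_res = (-5.293 + 1000) × 0.951474 − 1000 = 946.438 − 1000 = -53.56 per mil

-53.6 per mil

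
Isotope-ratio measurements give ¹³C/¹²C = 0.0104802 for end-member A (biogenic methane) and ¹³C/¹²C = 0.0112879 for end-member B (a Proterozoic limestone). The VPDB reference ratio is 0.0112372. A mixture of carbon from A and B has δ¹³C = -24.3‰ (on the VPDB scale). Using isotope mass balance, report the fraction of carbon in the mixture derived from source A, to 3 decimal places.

0.401

δ_A = (0.0104802/0.0112372 − 1)×1000 = (0.932634 − 1)×1000 = -67.366‰
δ_B = (0.0112879/0.0112372 − 1)×1000 = (1.004512 − 1)×1000 = 4.512‰
f_A = (δ_mix − δ_B)/(δ_A − δ_B) = (-24.3 − (4.512))/(-67.366 − (4.512))
f_A = -28.812 / -71.877 = 0.4008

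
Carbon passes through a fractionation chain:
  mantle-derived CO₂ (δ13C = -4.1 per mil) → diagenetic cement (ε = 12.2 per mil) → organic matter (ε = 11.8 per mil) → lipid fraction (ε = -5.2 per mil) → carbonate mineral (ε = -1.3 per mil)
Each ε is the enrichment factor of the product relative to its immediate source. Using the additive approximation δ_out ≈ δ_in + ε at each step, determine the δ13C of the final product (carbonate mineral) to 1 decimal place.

step 1: δ ≈ -4.1 + (12.2) = 8.1 per mil
step 2: δ ≈ 8.1 + (11.8) = 19.9 per mil
step 3: δ ≈ 19.9 + (-5.2) = 14.7 per mil
step 4: δ ≈ 14.7 + (-1.3) = 13.4 per mil

13.4 per mil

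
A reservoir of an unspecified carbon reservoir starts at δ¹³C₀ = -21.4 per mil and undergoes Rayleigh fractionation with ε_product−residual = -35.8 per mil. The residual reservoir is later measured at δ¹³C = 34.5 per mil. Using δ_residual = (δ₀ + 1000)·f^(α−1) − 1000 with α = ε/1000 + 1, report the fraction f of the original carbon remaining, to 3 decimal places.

α − 1 = ε/1000 = -0.0358
(δ_res + 1000)/(δ₀ + 1000) = (34.5 + 1000)/(-21.4 + 1000) = 1034.5/978.6 = 1.057122
f = 1.057122^(1/-0.0358) = exp(ln(1.057122)/-0.0358) = exp(0.05555/-0.0358)
f = exp(-1.5517) = 0.2119

0.212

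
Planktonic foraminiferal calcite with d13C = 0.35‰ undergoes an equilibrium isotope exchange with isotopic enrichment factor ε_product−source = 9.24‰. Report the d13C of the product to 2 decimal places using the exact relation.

To first order, δ_product ≈ δ_source + ε = 9.59‰.
Exactly, δ_product = (δ_source + 1000)·(ε/1000 + 1) − 1000.
δ_product = (0.35 + 1000) × (9.24/1000 + 1) − 1000
δ_product = 9.593‰

9.59‰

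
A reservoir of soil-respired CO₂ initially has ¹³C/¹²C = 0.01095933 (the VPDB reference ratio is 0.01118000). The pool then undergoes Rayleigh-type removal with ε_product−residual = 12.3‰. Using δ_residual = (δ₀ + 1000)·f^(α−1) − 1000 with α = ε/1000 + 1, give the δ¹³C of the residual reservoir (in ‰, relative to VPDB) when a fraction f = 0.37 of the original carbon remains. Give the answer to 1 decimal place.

δ₀ = (0.01095933/0.01118000 − 1)×1000 = (0.980262 − 1)×1000 = -19.738‰
α − 1 = ε/1000 = 0.0123
f^(α−1) = 0.37^(0.0123) = 0.987845
δ_res = (-19.738 + 1000) × 0.987845 − 1000 = 968.347 − 1000 = -31.65‰

-31.7‰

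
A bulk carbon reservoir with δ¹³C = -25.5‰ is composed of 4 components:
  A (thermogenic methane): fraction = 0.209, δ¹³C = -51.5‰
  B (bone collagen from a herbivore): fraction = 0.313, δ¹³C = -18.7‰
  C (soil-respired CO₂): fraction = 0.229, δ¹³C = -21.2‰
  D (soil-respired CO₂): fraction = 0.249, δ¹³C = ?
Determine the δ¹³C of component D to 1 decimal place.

Isotope mass balance: δ_bulk = Σ fᵢ·δᵢ.
-25.5 = 0.209×(-51.5) + 0.313×(-18.7) + 0.229×(-21.2) + 0.249×δ_D
0.249·δ_D = -25.5 − (-21.471) = -4.029
δ_D = -4.029 / 0.249 = -16.18‰

-16.2‰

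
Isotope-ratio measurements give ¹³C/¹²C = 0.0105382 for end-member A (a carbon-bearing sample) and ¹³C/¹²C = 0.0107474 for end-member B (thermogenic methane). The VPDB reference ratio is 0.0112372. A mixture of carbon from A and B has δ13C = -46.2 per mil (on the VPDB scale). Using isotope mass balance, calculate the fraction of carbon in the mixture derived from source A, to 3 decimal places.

0.140

δ_A = (0.0105382/0.0112372 − 1)×1000 = (0.937796 − 1)×1000 = -62.204 per mil
δ_B = (0.0107474/0.0112372 − 1)×1000 = (0.956413 − 1)×1000 = -43.587 per mil
f_A = (δ_mix − δ_B)/(δ_A − δ_B) = (-46.2 − (-43.587))/(-62.204 − (-43.587))
f_A = -2.613 / -18.617 = 0.1403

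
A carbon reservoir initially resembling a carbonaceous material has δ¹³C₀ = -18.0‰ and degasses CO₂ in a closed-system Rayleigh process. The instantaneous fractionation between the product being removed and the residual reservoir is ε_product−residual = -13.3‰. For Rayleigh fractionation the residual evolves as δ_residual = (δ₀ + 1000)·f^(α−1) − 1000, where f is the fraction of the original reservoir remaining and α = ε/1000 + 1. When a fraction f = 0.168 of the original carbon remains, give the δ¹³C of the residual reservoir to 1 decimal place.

Rayleigh residual: δ_res = (δ₀ + 1000)·f^(α−1) − 1000
α = ε/1000 + 1 = 0.98670, so α − 1 = -0.01330
f^(α−1) = 0.168^(-0.01330) = 1.024008
δ_res = (-18.0 + 1000) × 1.024008 − 1000 = 1005.576 − 1000 = 5.58‰

5.6‰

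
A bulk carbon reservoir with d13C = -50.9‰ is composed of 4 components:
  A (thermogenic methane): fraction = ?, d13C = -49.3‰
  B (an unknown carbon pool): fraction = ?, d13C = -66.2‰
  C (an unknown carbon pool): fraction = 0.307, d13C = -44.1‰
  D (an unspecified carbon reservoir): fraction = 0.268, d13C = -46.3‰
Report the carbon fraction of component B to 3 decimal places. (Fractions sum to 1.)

0.237

Let f_B and f_A be the unknown fractions; fractions sum to 1 so f_B + f_A = 0.425.
Mass balance: Σ fᵢ·δᵢ = δ_bulk ⇒ f_B·(-66.2) + f_A·(-49.3) = -50.9 − (-25.947) = -24.953
Substitute f_A = 0.425 − f_B:
f_B·(-66.2 − -49.3) = -24.953 − 0.425×(-49.3) = -4.000
f_B = -4.000 / -16.9 = 0.2367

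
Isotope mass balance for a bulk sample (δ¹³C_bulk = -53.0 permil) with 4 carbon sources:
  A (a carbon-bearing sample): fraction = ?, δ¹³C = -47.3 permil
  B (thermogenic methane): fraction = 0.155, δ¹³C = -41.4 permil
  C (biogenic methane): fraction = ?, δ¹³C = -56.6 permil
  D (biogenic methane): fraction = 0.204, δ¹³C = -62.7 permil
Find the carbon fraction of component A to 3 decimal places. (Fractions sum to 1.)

0.268

Let f_A and f_C be the unknown fractions; fractions sum to 1 so f_A + f_C = 0.641.
Mass balance: Σ fᵢ·δᵢ = δ_bulk ⇒ f_A·(-47.3) + f_C·(-56.6) = -53.0 − (-19.208) = -33.792
Substitute f_C = 0.641 − f_A:
f_A·(-47.3 − -56.6) = -33.792 − 0.641×(-56.6) = 2.488
f_A = 2.488 / 9.3 = 0.2676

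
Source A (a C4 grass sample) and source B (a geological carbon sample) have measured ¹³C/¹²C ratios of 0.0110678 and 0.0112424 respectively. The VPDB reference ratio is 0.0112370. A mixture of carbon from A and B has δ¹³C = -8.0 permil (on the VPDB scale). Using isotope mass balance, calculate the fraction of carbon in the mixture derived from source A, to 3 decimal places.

δ_A = (0.0110678/0.0112370 − 1)×1000 = (0.984943 − 1)×1000 = -15.057 permil
δ_B = (0.0112424/0.0112370 − 1)×1000 = (1.000481 − 1)×1000 = 0.481 permil
f_A = (δ_mix − δ_B)/(δ_A − δ_B) = (-8.0 − (0.481))/(-15.057 − (0.481))
f_A = -8.481 / -15.538 = 0.5458

0.546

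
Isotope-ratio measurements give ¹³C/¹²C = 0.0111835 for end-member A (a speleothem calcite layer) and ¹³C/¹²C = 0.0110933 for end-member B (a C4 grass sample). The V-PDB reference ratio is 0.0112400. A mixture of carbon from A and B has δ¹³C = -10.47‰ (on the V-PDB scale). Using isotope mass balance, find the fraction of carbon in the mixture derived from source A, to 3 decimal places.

0.322

δ_A = (0.0111835/0.0112400 − 1)×1000 = (0.994973 − 1)×1000 = -5.027‰
δ_B = (0.0110933/0.0112400 − 1)×1000 = (0.986948 − 1)×1000 = -13.052‰
f_A = (δ_mix − δ_B)/(δ_A − δ_B) = (-10.47 − (-13.052))/(-5.027 − (-13.052))
f_A = 2.582 / 8.025 = 0.3217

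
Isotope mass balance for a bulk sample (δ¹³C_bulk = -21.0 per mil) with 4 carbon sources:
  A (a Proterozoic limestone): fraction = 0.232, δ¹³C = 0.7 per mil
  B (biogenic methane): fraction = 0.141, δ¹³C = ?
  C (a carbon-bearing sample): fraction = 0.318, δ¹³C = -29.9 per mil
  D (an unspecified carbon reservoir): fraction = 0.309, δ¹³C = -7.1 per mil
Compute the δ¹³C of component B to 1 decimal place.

-67.1 per mil

Isotope mass balance: δ_bulk = Σ fᵢ·δᵢ.
-21.0 = 0.232×(0.7) + 0.141×δ_B + 0.318×(-29.9) + 0.309×(-7.1)
0.141·δ_B = -21.0 − (-11.540) = -9.460
δ_B = -9.460 / 0.141 = -67.09 per mil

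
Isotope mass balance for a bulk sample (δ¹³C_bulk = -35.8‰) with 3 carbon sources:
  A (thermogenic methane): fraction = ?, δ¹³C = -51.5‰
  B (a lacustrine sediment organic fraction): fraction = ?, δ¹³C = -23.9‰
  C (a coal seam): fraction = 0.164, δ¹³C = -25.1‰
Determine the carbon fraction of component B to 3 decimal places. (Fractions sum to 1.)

0.412

Let f_B and f_A be the unknown fractions; fractions sum to 1 so f_B + f_A = 0.836.
Mass balance: Σ fᵢ·δᵢ = δ_bulk ⇒ f_B·(-23.9) + f_A·(-51.5) = -35.8 − (-4.116) = -31.684
Substitute f_A = 0.836 − f_B:
f_B·(-23.9 − -51.5) = -31.684 − 0.836×(-51.5) = 11.370
f_B = 11.370 / 27.6 = 0.4120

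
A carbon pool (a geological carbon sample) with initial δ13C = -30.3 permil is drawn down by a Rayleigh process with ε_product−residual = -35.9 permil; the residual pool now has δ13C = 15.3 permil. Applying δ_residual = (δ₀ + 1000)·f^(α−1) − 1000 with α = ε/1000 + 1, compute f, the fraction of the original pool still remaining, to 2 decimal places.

0.28

α − 1 = ε/1000 = -0.0359
(δ_res + 1000)/(δ₀ + 1000) = (15.3 + 1000)/(-30.3 + 1000) = 1015.3/969.7 = 1.047025
f = 1.047025^(1/-0.0359) = exp(ln(1.047025)/-0.0359) = exp(0.04595/-0.0359)
f = exp(-1.2800) = 0.2780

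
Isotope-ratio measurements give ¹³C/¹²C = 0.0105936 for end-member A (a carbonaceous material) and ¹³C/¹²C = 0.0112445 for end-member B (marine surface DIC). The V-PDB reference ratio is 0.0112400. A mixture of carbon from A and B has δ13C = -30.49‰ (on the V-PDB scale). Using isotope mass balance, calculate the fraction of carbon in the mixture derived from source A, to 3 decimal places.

δ_A = (0.0105936/0.0112400 − 1)×1000 = (0.942491 − 1)×1000 = -57.509‰
δ_B = (0.0112445/0.0112400 − 1)×1000 = (1.000400 − 1)×1000 = 0.400‰
f_A = (δ_mix − δ_B)/(δ_A − δ_B) = (-30.49 − (0.400))/(-57.509 − (0.400))
f_A = -30.890 / -57.909 = 0.5334

0.533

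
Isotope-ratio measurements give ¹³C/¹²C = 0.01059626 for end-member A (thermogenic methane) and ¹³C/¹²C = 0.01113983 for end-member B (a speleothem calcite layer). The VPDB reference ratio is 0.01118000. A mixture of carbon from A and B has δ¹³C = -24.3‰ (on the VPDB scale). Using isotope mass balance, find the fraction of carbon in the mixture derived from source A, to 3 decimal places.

δ_A = (0.01059626/0.01118000 − 1)×1000 = (0.947787 − 1)×1000 = -52.213‰
δ_B = (0.01113983/0.01118000 − 1)×1000 = (0.996407 − 1)×1000 = -3.593‰
f_A = (δ_mix − δ_B)/(δ_A − δ_B) = (-24.3 − (-3.593))/(-52.213 − (-3.593))
f_A = -20.707 / -48.620 = 0.4259

0.426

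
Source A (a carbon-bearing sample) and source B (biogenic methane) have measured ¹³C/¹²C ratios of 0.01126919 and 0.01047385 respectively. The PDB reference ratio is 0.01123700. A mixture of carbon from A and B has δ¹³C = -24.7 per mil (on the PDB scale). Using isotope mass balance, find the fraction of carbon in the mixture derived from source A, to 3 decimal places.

δ_A = (0.01126919/0.01123700 − 1)×1000 = (1.002865 − 1)×1000 = 2.865 per mil
δ_B = (0.01047385/0.01123700 − 1)×1000 = (0.932086 − 1)×1000 = -67.914 per mil
f_A = (δ_mix − δ_B)/(δ_A − δ_B) = (-24.7 − (-67.914))/(2.865 − (-67.914))
f_A = 43.214 / 70.779 = 0.6106

0.611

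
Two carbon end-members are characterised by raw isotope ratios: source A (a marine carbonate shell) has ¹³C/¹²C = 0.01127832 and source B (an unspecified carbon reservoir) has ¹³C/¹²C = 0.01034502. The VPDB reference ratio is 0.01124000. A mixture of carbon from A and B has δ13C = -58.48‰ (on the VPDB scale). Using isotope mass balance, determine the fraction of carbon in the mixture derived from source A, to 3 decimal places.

δ_A = (0.01127832/0.01124000 − 1)×1000 = (1.003409 − 1)×1000 = 3.409‰
δ_B = (0.01034502/0.01124000 − 1)×1000 = (0.920375 − 1)×1000 = -79.625‰
f_A = (δ_mix − δ_B)/(δ_A − δ_B) = (-58.48 − (-79.625))/(3.409 − (-79.625))
f_A = 21.145 / 83.034 = 0.2546

0.255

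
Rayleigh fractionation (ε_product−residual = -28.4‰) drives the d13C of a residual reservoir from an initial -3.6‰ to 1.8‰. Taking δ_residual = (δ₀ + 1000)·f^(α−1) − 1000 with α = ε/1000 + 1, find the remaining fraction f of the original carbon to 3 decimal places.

α − 1 = ε/1000 = -0.0284
(δ_res + 1000)/(δ₀ + 1000) = (1.8 + 1000)/(-3.6 + 1000) = 1001.8/996.4 = 1.005420
f = 1.005420^(1/-0.0284) = exp(ln(1.005420)/-0.0284) = exp(0.00540/-0.0284)
f = exp(-0.1903) = 0.8267

0.827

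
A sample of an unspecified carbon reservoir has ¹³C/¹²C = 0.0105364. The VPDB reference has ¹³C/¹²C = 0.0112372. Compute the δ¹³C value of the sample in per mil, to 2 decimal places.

δ¹³C = (R_sample / R_standard − 1) × 1000
R_sample / R_standard = 0.0105364 / 0.0112372 = 0.937636
δ¹³C = (0.937636 − 1) × 1000 = -62.364 per mil

-62.36 per mil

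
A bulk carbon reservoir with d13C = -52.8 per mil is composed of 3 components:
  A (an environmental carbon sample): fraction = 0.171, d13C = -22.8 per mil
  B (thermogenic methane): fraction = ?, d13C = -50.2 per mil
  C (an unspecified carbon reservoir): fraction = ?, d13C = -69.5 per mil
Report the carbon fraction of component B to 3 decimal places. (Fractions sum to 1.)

0.452

Let f_B and f_C be the unknown fractions; fractions sum to 1 so f_B + f_C = 0.829.
Mass balance: Σ fᵢ·δᵢ = δ_bulk ⇒ f_B·(-50.2) + f_C·(-69.5) = -52.8 − (-3.899) = -48.901
Substitute f_C = 0.829 − f_B:
f_B·(-50.2 − -69.5) = -48.901 − 0.829×(-69.5) = 8.714
f_B = 8.714 / 19.3 = 0.4515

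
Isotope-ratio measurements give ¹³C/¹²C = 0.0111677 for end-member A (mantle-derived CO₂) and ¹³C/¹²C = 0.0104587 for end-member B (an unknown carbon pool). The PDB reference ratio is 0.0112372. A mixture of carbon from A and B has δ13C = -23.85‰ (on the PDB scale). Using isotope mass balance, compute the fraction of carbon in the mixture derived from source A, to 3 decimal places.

0.720

δ_A = (0.0111677/0.0112372 − 1)×1000 = (0.993815 − 1)×1000 = -6.185‰
δ_B = (0.0104587/0.0112372 − 1)×1000 = (0.930721 − 1)×1000 = -69.279‰
f_A = (δ_mix − δ_B)/(δ_A − δ_B) = (-23.85 − (-69.279))/(-6.185 − (-69.279))
f_A = 45.429 / 63.094 = 0.7200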